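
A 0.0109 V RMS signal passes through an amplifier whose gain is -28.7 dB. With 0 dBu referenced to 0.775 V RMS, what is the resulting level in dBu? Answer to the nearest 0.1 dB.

Input level: 20·log₁₀(0.0109/0.775) = -37.04 dBu.
Output: -37.04 − 28.7 = -65.7 dBu.

-65.7 dBu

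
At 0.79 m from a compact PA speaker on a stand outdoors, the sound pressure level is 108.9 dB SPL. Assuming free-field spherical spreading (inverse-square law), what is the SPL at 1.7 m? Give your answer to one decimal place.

102.2 dB SPL

Inverse-square spreading gives ΔL = −20·log₁₀(d₂/d₁).
ΔL = −20·log₁₀(1.7/0.79) = -6.66 dB, so L₂ = 108.9 + (-6.66) = 102.2 dB SPL.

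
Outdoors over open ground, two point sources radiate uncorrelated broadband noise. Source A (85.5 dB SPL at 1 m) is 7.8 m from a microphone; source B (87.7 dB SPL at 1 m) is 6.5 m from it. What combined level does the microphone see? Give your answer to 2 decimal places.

72.96 dB SPL

At the listener: L_A = 85.5 − 20·log₁₀(7.8) = 67.658 dB; L_B = 87.7 − 20·log₁₀(6.5) = 71.442 dB.
Combined: 10·log₁₀(10^(67.658/10)+10^(71.442/10)) = 72.96 dB SPL.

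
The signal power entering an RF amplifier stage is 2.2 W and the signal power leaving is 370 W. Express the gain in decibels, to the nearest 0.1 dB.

For a power ratio, dB = 10·log₁₀(P₂/P₁).
10·log₁₀(370/2.2) = 10·log₁₀(168.2) = 22.3 dB.

22.3 dB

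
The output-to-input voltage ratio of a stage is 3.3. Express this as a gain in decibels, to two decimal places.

10.37 dB

Voltage ratio → dB uses the 20·log₁₀ form:
20·log₁₀(3.3) = 10.37 dB.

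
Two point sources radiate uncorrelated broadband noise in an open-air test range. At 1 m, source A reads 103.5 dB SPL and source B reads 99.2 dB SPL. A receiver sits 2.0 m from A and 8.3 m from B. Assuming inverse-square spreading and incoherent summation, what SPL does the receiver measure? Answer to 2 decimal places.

97.57 dB SPL

At the listener: L_A = 103.5 − 20·log₁₀(2.0) = 97.479 dB; L_B = 99.2 − 20·log₁₀(8.3) = 80.818 dB.
Combined: 10·log₁₀(10^(97.479/10)+10^(80.818/10)) = 97.57 dB SPL.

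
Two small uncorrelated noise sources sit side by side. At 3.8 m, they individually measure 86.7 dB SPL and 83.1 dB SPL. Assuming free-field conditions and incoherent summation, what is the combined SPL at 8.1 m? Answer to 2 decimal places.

Combined at 3.8 m: 10·log₁₀(10^(86.7/10)+10^(83.1/10)) = 88.273 dB SPL.
Then apply −20·log₁₀(8.1/3.8) = -6.574 dB → 81.70 dB SPL.

81.70 dB SPL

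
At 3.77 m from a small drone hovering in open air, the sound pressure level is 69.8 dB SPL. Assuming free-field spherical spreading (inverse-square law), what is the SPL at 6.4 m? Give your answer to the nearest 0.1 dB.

Free-field point source: level drops by 20·log₁₀ of the distance ratio.
ΔL = −20·log₁₀(6.4/3.77) = -4.60 dB, so L₂ = 69.8 + (-4.60) = 65.2 dB SPL.

65.2 dB SPL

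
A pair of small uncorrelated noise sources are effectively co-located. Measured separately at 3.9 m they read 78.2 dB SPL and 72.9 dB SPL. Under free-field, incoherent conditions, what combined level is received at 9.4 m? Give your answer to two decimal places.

Combined at 3.9 m: 10·log₁₀(10^(78.2/10)+10^(72.9/10)) = 79.323 dB SPL.
Then apply −20·log₁₀(9.4/3.9) = -7.641 dB → 71.68 dB SPL.

71.68 dB SPL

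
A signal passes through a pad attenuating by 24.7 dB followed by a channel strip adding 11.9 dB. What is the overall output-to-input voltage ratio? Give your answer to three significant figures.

Net gain = (−24.7) + 11.9 = -12.8 dB.
Voltage ratio = 10^(-12.8/20) = 0.229.

0.229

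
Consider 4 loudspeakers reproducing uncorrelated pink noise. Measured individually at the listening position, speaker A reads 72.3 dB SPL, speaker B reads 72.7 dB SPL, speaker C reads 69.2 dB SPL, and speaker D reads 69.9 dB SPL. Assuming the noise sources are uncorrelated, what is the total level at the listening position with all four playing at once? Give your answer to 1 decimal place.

Add the sources as powers (linear), then convert back to dB:
L_total = 10·log₁₀(10^(72.3/10) + 10^(72.7/10) + 10^(69.2/10) + 10^(69.9/10)) = 10·log₁₀(53690000) = 77.3 dB SPL.

77.3 dB SPL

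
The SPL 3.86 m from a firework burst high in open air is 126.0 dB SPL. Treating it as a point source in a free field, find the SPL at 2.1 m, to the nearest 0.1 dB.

131.3 dB SPL

Free-field point source: level drops by 20·log₁₀ of the distance ratio.
ΔL = −20·log₁₀(2.1/3.86) = 5.29 dB, so L₂ = 126.0 + (5.29) = 131.3 dB SPL.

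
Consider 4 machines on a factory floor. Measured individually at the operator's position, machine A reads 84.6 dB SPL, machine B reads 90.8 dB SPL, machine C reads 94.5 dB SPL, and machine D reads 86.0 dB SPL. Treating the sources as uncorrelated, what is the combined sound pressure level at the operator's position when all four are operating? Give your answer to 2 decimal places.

96.73 dB SPL

Add the sources as powers (linear), then convert back to dB:
L_total = 10·log₁₀(10^(84.6/10) + 10^(90.8/10) + 10^(94.5/10) + 10^(86.0/10)) = 10·log₁₀(4707000000) = 96.73 dB SPL.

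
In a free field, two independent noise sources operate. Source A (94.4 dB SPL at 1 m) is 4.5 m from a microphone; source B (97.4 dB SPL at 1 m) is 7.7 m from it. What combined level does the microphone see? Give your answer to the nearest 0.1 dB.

At the listener: L_A = 94.4 − 20·log₁₀(4.5) = 81.34 dB; L_B = 97.4 − 20·log₁₀(7.7) = 79.67 dB.
Combined: 10·log₁₀(10^(81.34/10)+10^(79.67/10)) = 83.6 dB SPL.

83.6 dB SPL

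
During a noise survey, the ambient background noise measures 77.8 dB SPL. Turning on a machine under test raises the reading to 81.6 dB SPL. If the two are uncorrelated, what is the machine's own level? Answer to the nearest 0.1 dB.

79.3 dB SPL

Subtract intensities: L_src = 10·log₁₀(10^(L_total/10) − 10^(L_bg/10)).
L_src = 10·log₁₀(10^(81.6/10) − 10^(77.8/10)) = 10·log₁₀(84290000) = 79.3 dB SPL.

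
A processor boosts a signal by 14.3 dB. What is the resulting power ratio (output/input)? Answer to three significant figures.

Power ratio = 10^(dB/10).
10^(14.3/10) = 10^(1.430) = 26.9.

26.9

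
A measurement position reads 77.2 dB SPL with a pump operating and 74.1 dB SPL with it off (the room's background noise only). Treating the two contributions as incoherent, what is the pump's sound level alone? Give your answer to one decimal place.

74.3 dB SPL

Background correction is a power subtraction:
L_src = 10·log₁₀(10^(77.2/10) − 10^(74.1/10)) = 10·log₁₀(26780000) = 74.3 dB SPL.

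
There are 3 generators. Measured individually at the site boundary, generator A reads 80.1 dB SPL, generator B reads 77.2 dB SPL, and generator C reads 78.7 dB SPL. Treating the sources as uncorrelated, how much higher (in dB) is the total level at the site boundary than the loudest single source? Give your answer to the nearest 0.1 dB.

Add the sources as powers (linear), then convert back to dB:
L_total = 10·log₁₀(10^(80.1/10) + 10^(77.2/10) + 10^(78.7/10)) = 83.60 dB SPL.
Excess over the loudest (80.1 dB): 83.60 − 80.1 = 3.5 dB.

3.5 dB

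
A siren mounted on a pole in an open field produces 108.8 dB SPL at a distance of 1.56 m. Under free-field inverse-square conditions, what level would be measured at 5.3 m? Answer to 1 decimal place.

Inverse-square spreading gives ΔL = −20·log₁₀(d₂/d₁).
ΔL = −20·log₁₀(5.3/1.56) = -10.62 dB, so L₂ = 108.8 + (-10.62) = 98.2 dB SPL.

98.2 dB SPL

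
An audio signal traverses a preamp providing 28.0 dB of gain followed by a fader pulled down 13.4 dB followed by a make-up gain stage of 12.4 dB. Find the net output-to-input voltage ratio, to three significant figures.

22.4

Net gain = 28.0 + (−13.4) + 12.4 = 27.0 dB.
Voltage ratio = 10^(27.0/20) = 22.4.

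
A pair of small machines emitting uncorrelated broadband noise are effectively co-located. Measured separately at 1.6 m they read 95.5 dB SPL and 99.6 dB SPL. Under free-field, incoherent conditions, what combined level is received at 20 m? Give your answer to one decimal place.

Combined at 1.6 m: 10·log₁₀(10^(95.5/10)+10^(99.6/10)) = 101.03 dB SPL.
Then apply −20·log₁₀(20/1.6) = -21.94 dB → 79.1 dB SPL.

79.1 dB SPL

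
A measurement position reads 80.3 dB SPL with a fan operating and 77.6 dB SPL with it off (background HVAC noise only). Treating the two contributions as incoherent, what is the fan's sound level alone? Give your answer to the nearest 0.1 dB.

77.0 dB SPL

Background correction is a power subtraction:
L_src = 10·log₁₀(10^(80.3/10) − 10^(77.6/10)) = 10·log₁₀(49610000) = 77.0 dB SPL.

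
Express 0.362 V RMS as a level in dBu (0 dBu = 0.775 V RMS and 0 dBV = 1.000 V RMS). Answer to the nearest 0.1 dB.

-6.6 dBu

dBu = 20·log₁₀(V / 0.775 V).
20·log₁₀(0.362/0.775) = -6.6 dBu.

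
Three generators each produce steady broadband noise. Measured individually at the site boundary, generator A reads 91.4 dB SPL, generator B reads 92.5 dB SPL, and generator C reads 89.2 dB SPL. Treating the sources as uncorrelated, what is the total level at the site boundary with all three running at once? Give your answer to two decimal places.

Uncorrelated sources add in intensity (power), not in dB.
L_total = 10·log₁₀(10^(91.4/10) + 10^(92.5/10) + 10^(89.2/10)) = 10·log₁₀(3990000000) = 96.01 dB SPL.

96.01 dB SPL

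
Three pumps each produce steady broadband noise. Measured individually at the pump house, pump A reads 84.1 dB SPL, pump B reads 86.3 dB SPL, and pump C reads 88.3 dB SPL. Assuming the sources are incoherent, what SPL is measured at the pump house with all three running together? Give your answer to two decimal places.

91.33 dB SPL

Incoherent sources sum as intensities:
L_total = 10·log₁₀(10^(84.1/10) + 10^(86.3/10) + 10^(88.3/10)) = 10·log₁₀(1360000000) = 91.33 dB SPL.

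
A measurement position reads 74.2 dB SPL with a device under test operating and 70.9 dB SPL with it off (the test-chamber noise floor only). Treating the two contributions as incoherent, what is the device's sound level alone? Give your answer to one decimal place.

Background correction is a power subtraction:
L_src = 10·log₁₀(10^(74.2/10) − 10^(70.9/10)) = 10·log₁₀(14000000) = 71.5 dB SPL.

71.5 dB SPL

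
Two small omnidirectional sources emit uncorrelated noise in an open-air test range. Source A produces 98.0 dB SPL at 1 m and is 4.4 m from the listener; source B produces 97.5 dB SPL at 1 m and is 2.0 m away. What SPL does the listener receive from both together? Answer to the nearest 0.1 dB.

92.4 dB SPL

At the listener: L_A = 98.0 − 20·log₁₀(4.4) = 85.13 dB; L_B = 97.5 − 20·log₁₀(2.0) = 91.48 dB.
Combined: 10·log₁₀(10^(85.13/10)+10^(91.48/10)) = 92.4 dB SPL.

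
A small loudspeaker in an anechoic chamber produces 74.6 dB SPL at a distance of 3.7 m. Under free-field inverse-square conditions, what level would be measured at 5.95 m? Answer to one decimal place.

70.5 dB SPL

Free-field point source: level drops by 20·log₁₀ of the distance ratio.
ΔL = −20·log₁₀(5.95/3.7) = -4.13 dB, so L₂ = 74.6 + (-4.13) = 70.5 dB SPL.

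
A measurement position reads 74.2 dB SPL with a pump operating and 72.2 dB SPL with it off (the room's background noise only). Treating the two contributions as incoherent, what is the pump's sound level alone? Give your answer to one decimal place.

Background correction is a power subtraction:
L_src = 10·log₁₀(10^(74.2/10) − 10^(72.2/10)) = 10·log₁₀(9707000) = 69.9 dB SPL.

69.9 dB SPL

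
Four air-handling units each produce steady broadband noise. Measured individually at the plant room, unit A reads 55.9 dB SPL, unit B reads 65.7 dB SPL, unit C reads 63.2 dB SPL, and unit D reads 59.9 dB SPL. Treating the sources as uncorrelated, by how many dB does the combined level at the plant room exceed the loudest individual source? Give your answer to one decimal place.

Incoherent sources sum as intensities:
L_total = 10·log₁₀(10^(55.9/10) + 10^(65.7/10) + 10^(63.2/10) + 10^(59.9/10)) = 68.56 dB SPL.
Excess over the loudest (65.7 dB): 68.56 − 65.7 = 2.9 dB.

2.9 dB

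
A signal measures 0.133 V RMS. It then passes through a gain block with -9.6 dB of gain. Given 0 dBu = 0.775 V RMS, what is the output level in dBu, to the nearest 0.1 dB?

Input level: 20·log₁₀(0.133/0.775) = -15.31 dBu.
Output: -15.31 − 9.6 = -24.9 dBu.

-24.9 dBu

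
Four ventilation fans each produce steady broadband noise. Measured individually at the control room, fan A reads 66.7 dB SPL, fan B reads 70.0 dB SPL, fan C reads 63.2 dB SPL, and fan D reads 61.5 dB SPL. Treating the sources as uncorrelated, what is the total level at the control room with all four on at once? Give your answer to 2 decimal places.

72.60 dB SPL

Add the sources as powers (linear), then convert back to dB:
L_total = 10·log₁₀(10^(66.7/10) + 10^(70.0/10) + 10^(63.2/10) + 10^(61.5/10)) = 10·log₁₀(18180000) = 72.60 dB SPL.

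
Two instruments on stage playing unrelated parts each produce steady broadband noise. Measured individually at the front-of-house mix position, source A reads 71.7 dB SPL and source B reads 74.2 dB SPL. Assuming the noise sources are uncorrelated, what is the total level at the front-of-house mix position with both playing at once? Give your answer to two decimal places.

Incoherent sources sum as intensities:
L_total = 10·log₁₀(10^(71.7/10) + 10^(74.2/10)) = 10·log₁₀(41090000) = 76.14 dB SPL.

76.14 dB SPL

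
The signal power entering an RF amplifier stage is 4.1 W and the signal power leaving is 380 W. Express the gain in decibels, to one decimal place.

19.7 dB

Power ratio → dB uses the 10·log₁₀ form:
10·log₁₀(380/4.1) = 10·log₁₀(92.68) = 19.7 dB.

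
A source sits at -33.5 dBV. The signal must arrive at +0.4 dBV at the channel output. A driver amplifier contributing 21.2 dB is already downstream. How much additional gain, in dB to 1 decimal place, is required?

12.7 dB

The required make-up gain is the shortfall in the dB sum.
G = +0.4 − (-33.5) − 21.2 = 12.7 dB.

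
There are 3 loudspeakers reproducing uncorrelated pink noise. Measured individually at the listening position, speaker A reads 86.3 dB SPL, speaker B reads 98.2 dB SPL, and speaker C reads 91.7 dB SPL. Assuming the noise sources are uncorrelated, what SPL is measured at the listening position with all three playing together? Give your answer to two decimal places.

99.30 dB SPL

Add the sources as powers (linear), then convert back to dB:
L_total = 10·log₁₀(10^(86.3/10) + 10^(98.2/10) + 10^(91.7/10)) = 10·log₁₀(8513000000) = 99.30 dB SPL.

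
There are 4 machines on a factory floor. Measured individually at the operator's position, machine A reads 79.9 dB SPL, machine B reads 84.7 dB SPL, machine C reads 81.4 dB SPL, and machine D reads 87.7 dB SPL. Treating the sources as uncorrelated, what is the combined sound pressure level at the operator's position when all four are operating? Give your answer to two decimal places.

Add the sources as powers (linear), then convert back to dB:
L_total = 10·log₁₀(10^(79.9/10) + 10^(84.7/10) + 10^(81.4/10) + 10^(87.7/10)) = 10·log₁₀(1120000000) = 90.49 dB SPL.

90.49 dB SPL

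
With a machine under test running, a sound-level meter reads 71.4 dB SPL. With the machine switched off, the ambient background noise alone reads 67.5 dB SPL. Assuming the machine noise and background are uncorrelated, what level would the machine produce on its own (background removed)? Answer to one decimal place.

Background correction is a power subtraction:
L_src = 10·log₁₀(10^(71.4/10) − 10^(67.5/10)) = 10·log₁₀(8180000) = 69.1 dB SPL.

69.1 dB SPL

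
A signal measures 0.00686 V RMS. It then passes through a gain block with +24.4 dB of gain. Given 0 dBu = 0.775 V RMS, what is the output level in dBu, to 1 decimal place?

Input level: 20·log₁₀(0.00686/0.775) = -41.06 dBu.
Output: -41.06 + 24.4 = -16.7 dBu.

-16.7 dBu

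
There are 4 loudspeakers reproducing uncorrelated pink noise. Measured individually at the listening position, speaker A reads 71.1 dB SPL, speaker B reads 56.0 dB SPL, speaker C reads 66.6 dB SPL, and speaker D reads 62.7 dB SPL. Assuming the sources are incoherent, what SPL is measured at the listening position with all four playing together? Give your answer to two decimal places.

Add the sources as powers (linear), then convert back to dB:
L_total = 10·log₁₀(10^(71.1/10) + 10^(56.0/10) + 10^(66.6/10) + 10^(62.7/10)) = 10·log₁₀(19710000) = 72.95 dB SPL.

72.95 dB SPL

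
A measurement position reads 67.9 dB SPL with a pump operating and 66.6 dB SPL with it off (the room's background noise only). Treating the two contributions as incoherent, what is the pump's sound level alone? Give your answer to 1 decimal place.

62.0 dB SPL

Background correction is a power subtraction:
L_src = 10·log₁₀(10^(67.9/10) − 10^(66.6/10)) = 10·log₁₀(1595000) = 62.0 dB SPL.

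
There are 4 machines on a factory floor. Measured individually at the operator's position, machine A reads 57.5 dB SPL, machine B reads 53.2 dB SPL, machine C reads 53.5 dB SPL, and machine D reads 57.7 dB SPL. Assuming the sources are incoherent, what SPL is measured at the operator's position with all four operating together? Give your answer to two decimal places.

Add the sources as powers (linear), then convert back to dB:
L_total = 10·log₁₀(10^(57.5/10) + 10^(53.2/10) + 10^(53.5/10) + 10^(57.7/10)) = 10·log₁₀(1584000) = 62.00 dB SPL.

62.00 dB SPL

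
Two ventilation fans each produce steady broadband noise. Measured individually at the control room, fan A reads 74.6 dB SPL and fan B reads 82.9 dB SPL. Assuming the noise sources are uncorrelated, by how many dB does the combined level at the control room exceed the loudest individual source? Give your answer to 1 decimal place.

0.6 dB

Incoherent sources sum as intensities:
L_total = 10·log₁₀(10^(74.6/10) + 10^(82.9/10)) = 83.50 dB SPL.
Excess over the loudest (82.9 dB): 83.50 − 82.9 = 0.6 dB.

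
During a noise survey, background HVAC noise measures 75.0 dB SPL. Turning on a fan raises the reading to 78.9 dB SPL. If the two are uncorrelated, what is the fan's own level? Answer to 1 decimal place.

76.6 dB SPL

Background correction is a power subtraction:
L_src = 10·log₁₀(10^(78.9/10) − 10^(75.0/10)) = 10·log₁₀(46000000) = 76.6 dB SPL.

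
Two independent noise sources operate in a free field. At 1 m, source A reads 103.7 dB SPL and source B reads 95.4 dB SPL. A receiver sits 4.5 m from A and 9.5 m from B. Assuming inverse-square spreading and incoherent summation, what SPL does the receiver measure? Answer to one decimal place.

90.8 dB SPL

At the listener: L_A = 103.7 − 20·log₁₀(4.5) = 90.64 dB; L_B = 95.4 − 20·log₁₀(9.5) = 75.85 dB.
Combined: 10·log₁₀(10^(90.64/10)+10^(75.85/10)) = 90.8 dB SPL.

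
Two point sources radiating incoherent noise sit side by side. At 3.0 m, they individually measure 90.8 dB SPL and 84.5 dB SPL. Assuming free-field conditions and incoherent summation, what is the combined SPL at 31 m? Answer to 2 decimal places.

71.43 dB SPL

Combined at 3.0 m: 10·log₁₀(10^(90.8/10)+10^(84.5/10)) = 91.715 dB SPL.
Then apply −20·log₁₀(31/3.0) = -20.285 dB → 71.43 dB SPL.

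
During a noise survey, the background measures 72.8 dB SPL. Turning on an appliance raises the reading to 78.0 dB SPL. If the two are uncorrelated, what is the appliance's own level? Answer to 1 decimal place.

76.4 dB SPL

Background correction is a power subtraction:
L_src = 10·log₁₀(10^(78.0/10) − 10^(72.8/10)) = 10·log₁₀(44040000) = 76.4 dB SPL.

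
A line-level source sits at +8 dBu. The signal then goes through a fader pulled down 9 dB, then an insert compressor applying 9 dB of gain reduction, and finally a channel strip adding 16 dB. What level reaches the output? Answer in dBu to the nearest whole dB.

In dB, series stages simply add:
+8 − 9 − 9 + 16 = +6 dBu.

+6 dBu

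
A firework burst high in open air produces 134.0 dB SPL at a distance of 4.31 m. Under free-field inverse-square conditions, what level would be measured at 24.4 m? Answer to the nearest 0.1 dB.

For a point source in a free field, ΔL = −20·log₁₀(d₂/d₁).
ΔL = −20·log₁₀(24.4/4.31) = -15.06 dB, so L₂ = 134.0 + (-15.06) = 118.9 dB SPL.

118.9 dB SPL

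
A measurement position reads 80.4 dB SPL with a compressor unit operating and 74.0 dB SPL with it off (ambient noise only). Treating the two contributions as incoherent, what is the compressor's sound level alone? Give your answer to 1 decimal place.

79.3 dB SPL

Subtract intensities: L_src = 10·log₁₀(10^(L_total/10) − 10^(L_bg/10)).
L_src = 10·log₁₀(10^(80.4/10) − 10^(74.0/10)) = 10·log₁₀(84530000) = 79.3 dB SPL.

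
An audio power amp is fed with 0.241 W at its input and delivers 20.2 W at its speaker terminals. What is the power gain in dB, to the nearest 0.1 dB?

19.2 dB

Power ratio → dB uses the 10·log₁₀ form:
10·log₁₀(20.2/0.241) = 10·log₁₀(83.82) = 19.2 dB.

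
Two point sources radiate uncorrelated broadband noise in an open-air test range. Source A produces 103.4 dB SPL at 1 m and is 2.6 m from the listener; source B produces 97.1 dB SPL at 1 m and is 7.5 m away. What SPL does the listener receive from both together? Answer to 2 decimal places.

At the listener: L_A = 103.4 − 20·log₁₀(2.6) = 95.101 dB; L_B = 97.1 − 20·log₁₀(7.5) = 79.599 dB.
Combined: 10·log₁₀(10^(95.101/10)+10^(79.599/10)) = 95.22 dB SPL.

95.22 dB SPL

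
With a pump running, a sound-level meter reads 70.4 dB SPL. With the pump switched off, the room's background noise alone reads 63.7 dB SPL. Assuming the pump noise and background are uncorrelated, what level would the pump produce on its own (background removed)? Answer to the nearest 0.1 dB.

69.4 dB SPL

Subtract intensities: L_src = 10·log₁₀(10^(L_total/10) − 10^(L_bg/10)).
L_src = 10·log₁₀(10^(70.4/10) − 10^(63.7/10)) = 10·log₁₀(8621000) = 69.4 dB SPL.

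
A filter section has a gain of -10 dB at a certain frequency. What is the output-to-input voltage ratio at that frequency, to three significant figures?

0.316

Voltage ratio = 10^(dB/20).
10^(-10/20) = 10^(-0.5000) = 0.316.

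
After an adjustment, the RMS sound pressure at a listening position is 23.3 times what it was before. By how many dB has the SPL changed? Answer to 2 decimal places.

SPL change from a pressure ratio uses the 20·log₁₀ form:
20·log₁₀(23.3) = 27.35 dB.

27.35 dB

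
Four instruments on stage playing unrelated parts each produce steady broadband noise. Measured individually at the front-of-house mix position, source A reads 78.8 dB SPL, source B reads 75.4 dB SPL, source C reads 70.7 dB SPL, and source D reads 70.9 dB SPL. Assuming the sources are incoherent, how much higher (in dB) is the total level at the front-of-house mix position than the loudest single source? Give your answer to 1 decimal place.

2.5 dB

Incoherent sources sum as intensities:
L_total = 10·log₁₀(10^(78.8/10) + 10^(75.4/10) + 10^(70.7/10) + 10^(70.9/10)) = 81.29 dB SPL.
Excess over the loudest (78.8 dB): 81.29 − 78.8 = 2.5 dB.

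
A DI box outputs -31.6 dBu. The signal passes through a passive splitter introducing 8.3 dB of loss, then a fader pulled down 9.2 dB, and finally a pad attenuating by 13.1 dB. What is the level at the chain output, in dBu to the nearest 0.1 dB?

In dB, series stages simply add:
-31.6 − 8.3 − 9.2 − 13.1 = -62.2 dBu.

-62.2 dBu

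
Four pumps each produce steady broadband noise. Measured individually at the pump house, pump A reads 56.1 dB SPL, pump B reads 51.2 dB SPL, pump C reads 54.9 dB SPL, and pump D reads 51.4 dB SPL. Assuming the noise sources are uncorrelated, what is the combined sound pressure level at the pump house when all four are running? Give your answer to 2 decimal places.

59.94 dB SPL

Incoherent sources sum as intensities:
L_total = 10·log₁₀(10^(56.1/10) + 10^(51.2/10) + 10^(54.9/10) + 10^(51.4/10)) = 10·log₁₀(986300) = 59.94 dB SPL.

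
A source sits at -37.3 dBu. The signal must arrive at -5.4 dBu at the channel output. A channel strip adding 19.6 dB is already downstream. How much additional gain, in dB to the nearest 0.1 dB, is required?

The required make-up gain is the shortfall in the dB sum.
G = -5.4 − (-37.3) − 19.6 = 12.3 dB.

12.3 dB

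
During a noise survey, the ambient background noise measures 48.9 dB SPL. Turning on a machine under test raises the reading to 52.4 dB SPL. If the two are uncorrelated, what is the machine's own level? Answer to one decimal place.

Background correction is a power subtraction:
L_src = 10·log₁₀(10^(52.4/10) − 10^(48.9/10)) = 10·log₁₀(96160) = 49.8 dB SPL.

49.8 dB SPL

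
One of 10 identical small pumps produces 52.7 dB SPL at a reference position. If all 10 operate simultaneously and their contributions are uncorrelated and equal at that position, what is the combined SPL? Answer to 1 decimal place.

10 equal incoherent sources raise the level by 10·log₁₀(10) = 10.00 dB.
L_total = 52.7 + 10.00 = 62.7 dB SPL.

62.7 dB SPL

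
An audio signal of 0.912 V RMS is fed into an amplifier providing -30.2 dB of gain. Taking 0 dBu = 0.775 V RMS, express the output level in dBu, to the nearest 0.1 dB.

-28.8 dBu

Input level: 20·log₁₀(0.912/0.775) = 1.41 dBu.
Output: 1.41 − 30.2 = -28.8 dBu.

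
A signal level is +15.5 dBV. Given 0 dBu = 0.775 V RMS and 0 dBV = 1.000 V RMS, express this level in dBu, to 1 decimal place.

+17.7 dBu

The offset between the scales is 20·log₁₀(0.775/1.000) = −2.214 dB.
So dBu = +15.5 + 2.214 = +17.7 dBu.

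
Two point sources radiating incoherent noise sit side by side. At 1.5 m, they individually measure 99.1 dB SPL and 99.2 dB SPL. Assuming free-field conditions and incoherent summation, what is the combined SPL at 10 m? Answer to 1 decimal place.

Combined at 1.5 m: 10·log₁₀(10^(99.1/10)+10^(99.2/10)) = 102.16 dB SPL.
Then apply −20·log₁₀(10/1.5) = -16.48 dB → 85.7 dB SPL.

85.7 dB SPL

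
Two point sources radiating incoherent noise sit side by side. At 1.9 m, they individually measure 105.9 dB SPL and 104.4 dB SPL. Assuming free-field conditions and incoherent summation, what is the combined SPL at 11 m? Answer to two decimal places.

Combined at 1.9 m: 10·log₁₀(10^(105.9/10)+10^(104.4/10)) = 108.225 dB SPL.
Then apply −20·log₁₀(11/1.9) = -15.253 dB → 92.97 dB SPL.

92.97 dB SPL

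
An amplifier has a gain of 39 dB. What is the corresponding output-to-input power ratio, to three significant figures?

Power ratio = 10^(dB/10).
10^(39/10) = 10^(3.900) = 7940.

7940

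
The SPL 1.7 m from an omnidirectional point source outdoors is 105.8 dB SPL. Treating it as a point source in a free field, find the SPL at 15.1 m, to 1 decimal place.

86.8 dB SPL

Free-field point source: level drops by 20·log₁₀ of the distance ratio.
ΔL = −20·log₁₀(15.1/1.7) = -18.97 dB, so L₂ = 105.8 + (-18.97) = 86.8 dB SPL.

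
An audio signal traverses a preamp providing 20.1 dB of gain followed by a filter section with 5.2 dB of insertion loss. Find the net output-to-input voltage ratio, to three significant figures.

Net gain = 20.1 + (−5.2) = 14.9 dB.
Voltage ratio = 10^(14.9/20) = 5.56.

5.56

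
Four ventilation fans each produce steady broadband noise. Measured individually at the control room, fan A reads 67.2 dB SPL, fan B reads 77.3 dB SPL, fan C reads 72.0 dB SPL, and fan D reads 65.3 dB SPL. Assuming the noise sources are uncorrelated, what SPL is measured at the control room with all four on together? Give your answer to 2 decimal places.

Incoherent sources sum as intensities:
L_total = 10·log₁₀(10^(67.2/10) + 10^(77.3/10) + 10^(72.0/10) + 10^(65.3/10)) = 10·log₁₀(78190000) = 78.93 dB SPL.

78.93 dB SPL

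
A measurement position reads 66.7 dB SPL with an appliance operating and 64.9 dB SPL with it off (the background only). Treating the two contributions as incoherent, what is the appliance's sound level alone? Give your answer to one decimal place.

Background correction is a power subtraction:
L_src = 10·log₁₀(10^(66.7/10) − 10^(64.9/10)) = 10·log₁₀(1587000) = 62.0 dB SPL.

62.0 dB SPL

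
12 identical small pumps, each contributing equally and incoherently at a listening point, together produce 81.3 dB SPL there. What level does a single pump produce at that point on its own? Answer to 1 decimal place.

12 equal incoherent sources add 10·log₁₀(12) = 10.79 dB over one source.
L_one = 81.3 − 10.79 = 70.5 dB SPL.

70.5 dB SPL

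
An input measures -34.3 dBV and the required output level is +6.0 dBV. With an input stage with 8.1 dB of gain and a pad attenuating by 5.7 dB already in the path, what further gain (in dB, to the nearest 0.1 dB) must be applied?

The required make-up gain is the shortfall in the dB sum.
G = +6.0 − (-34.3) − 8.1 + 5.7 = 37.9 dB.

37.9 dB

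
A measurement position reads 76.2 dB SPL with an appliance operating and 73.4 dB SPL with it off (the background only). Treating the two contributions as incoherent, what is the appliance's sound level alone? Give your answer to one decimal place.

Remove the background by subtracting linear intensities:
L_src = 10·log₁₀(10^(76.2/10) − 10^(73.4/10)) = 10·log₁₀(19810000) = 73.0 dB SPL.

73.0 dB SPL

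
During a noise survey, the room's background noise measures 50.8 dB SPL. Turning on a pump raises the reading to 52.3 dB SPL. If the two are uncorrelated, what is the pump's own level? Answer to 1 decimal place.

47.0 dB SPL

Subtract intensities: L_src = 10·log₁₀(10^(L_total/10) − 10^(L_bg/10)).
L_src = 10·log₁₀(10^(52.3/10) − 10^(50.8/10)) = 10·log₁₀(49600) = 47.0 dB SPL.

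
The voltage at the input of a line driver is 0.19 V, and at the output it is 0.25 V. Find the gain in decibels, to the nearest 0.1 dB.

2.4 dB

For a voltage ratio, dB = 20·log₁₀(V₂/V₁).
20·log₁₀(0.25/0.19) = 20·log₁₀(1.316) = 2.4 dB.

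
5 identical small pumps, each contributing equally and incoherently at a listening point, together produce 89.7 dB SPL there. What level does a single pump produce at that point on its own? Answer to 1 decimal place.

5 equal incoherent sources add 10·log₁₀(5) = 6.99 dB over one source.
L_one = 89.7 − 6.99 = 82.7 dB SPL.

82.7 dB SPL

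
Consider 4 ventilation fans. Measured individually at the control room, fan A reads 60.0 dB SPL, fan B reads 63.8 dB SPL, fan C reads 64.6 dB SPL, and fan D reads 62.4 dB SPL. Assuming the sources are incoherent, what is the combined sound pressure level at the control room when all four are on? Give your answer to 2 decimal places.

69.04 dB SPL

Incoherent sources sum as intensities:
L_total = 10·log₁₀(10^(60.0/10) + 10^(63.8/10) + 10^(64.6/10) + 10^(62.4/10)) = 10·log₁₀(8021000) = 69.04 dB SPL.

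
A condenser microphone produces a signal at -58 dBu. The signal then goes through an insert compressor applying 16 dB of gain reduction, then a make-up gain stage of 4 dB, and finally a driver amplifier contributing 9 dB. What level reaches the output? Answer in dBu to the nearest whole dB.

-61 dBu

Gain stages sum in dB:
-58 − 16 + 4 + 9 = -61 dBu.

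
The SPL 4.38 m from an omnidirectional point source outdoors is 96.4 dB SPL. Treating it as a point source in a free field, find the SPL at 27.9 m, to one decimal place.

For a point source in a free field, ΔL = −20·log₁₀(d₂/d₁).
ΔL = −20·log₁₀(27.9/4.38) = -16.08 dB, so L₂ = 96.4 + (-16.08) = 80.3 dB SPL.

80.3 dB SPL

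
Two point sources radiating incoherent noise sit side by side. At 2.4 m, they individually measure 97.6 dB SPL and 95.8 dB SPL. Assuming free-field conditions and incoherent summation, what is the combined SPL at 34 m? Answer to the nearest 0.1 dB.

76.8 dB SPL

Combined at 2.4 m: 10·log₁₀(10^(97.6/10)+10^(95.8/10)) = 99.80 dB SPL.
Then apply −20·log₁₀(34/2.4) = -23.03 dB → 76.8 dB SPL.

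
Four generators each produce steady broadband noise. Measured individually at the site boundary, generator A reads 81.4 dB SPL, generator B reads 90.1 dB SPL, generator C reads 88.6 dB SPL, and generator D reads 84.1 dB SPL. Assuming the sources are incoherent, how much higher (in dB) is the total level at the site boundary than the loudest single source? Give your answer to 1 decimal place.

Add the sources as powers (linear), then convert back to dB:
L_total = 10·log₁₀(10^(81.4/10) + 10^(90.1/10) + 10^(88.6/10) + 10^(84.1/10)) = 93.31 dB SPL.
Excess over the loudest (90.1 dB): 93.31 − 90.1 = 3.2 dB.

3.2 dB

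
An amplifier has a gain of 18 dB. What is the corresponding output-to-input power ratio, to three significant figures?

63.1

Power ratio = 10^(dB/10).
10^(18/10) = 10^(1.800) = 63.1.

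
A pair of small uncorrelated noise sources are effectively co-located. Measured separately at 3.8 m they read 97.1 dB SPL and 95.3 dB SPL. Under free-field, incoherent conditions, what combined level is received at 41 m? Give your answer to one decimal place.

78.6 dB SPL

Combined at 3.8 m: 10·log₁₀(10^(97.1/10)+10^(95.3/10)) = 99.30 dB SPL.
Then apply −20·log₁₀(41/3.8) = -20.66 dB → 78.6 dB SPL.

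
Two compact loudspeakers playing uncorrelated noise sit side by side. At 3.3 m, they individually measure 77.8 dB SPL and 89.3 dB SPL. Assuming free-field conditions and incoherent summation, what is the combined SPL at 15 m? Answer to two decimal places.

76.45 dB SPL

Combined at 3.3 m: 10·log₁₀(10^(77.8/10)+10^(89.3/10)) = 89.597 dB SPL.
Then apply −20·log₁₀(15/3.3) = -13.152 dB → 76.45 dB SPL.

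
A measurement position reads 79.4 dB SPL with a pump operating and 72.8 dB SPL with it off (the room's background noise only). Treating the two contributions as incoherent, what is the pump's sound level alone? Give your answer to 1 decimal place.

78.3 dB SPL

Background correction is a power subtraction:
L_src = 10·log₁₀(10^(79.4/10) − 10^(72.8/10)) = 10·log₁₀(68040000) = 78.3 dB SPL.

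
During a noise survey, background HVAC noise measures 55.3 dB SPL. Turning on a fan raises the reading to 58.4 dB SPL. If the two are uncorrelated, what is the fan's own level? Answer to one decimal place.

Remove the background by subtracting linear intensities:
L_src = 10·log₁₀(10^(58.4/10) − 10^(55.3/10)) = 10·log₁₀(353000) = 55.5 dB SPL.

55.5 dB SPL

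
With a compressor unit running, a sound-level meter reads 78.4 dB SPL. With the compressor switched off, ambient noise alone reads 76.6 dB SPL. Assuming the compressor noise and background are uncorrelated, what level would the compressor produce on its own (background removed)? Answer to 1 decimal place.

Remove the background by subtracting linear intensities:
L_src = 10·log₁₀(10^(78.4/10) − 10^(76.6/10)) = 10·log₁₀(23470000) = 73.7 dB SPL.

73.7 dB SPL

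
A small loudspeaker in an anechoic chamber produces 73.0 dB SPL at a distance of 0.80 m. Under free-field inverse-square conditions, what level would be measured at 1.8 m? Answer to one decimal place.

66.0 dB SPL

For a point source in a free field, ΔL = −20·log₁₀(d₂/d₁).
ΔL = −20·log₁₀(1.8/0.80) = -7.04 dB, so L₂ = 73.0 + (-7.04) = 66.0 dB SPL.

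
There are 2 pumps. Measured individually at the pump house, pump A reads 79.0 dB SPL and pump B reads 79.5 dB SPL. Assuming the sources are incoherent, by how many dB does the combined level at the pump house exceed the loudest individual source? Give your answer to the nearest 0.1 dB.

Uncorrelated sources add in intensity (power), not in dB.
L_total = 10·log₁₀(10^(79.0/10) + 10^(79.5/10)) = 82.27 dB SPL.
Excess over the loudest (79.5 dB): 82.27 − 79.5 = 2.8 dB.

2.8 dB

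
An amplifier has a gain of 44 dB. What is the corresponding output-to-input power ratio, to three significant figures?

Power ratio = 10^(dB/10).
10^(44/10) = 10^(4.400) = 25100.

25100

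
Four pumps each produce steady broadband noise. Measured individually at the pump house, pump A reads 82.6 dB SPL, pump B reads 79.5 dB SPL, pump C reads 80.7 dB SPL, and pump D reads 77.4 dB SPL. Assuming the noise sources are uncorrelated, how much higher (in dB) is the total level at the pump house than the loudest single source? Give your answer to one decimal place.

Add the sources as powers (linear), then convert back to dB:
L_total = 10·log₁₀(10^(82.6/10) + 10^(79.5/10) + 10^(80.7/10) + 10^(77.4/10)) = 86.47 dB SPL.
Excess over the loudest (82.6 dB): 86.47 − 82.6 = 3.9 dB.

3.9 dB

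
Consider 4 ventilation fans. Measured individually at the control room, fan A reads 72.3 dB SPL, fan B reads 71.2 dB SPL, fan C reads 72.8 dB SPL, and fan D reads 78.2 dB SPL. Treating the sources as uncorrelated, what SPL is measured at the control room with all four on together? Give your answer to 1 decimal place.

Incoherent sources sum as intensities:
L_total = 10·log₁₀(10^(72.3/10) + 10^(71.2/10) + 10^(72.8/10) + 10^(78.2/10)) = 10·log₁₀(115300000) = 80.6 dB SPL.

80.6 dB SPL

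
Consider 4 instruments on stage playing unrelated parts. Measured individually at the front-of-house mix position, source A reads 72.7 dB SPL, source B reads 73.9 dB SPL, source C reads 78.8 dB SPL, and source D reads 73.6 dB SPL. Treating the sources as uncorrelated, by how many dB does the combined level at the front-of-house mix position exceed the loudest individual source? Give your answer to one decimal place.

Add the sources as powers (linear), then convert back to dB:
L_total = 10·log₁₀(10^(72.7/10) + 10^(73.9/10) + 10^(78.8/10) + 10^(73.6/10)) = 81.52 dB SPL.
Excess over the loudest (78.8 dB): 81.52 − 78.8 = 2.7 dB.

2.7 dB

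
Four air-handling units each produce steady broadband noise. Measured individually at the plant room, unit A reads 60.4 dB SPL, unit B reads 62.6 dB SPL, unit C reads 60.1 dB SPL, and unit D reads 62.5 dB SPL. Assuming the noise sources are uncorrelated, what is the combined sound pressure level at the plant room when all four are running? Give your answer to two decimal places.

Uncorrelated sources add in intensity (power), not in dB.
L_total = 10·log₁₀(10^(60.4/10) + 10^(62.6/10) + 10^(60.1/10) + 10^(62.5/10)) = 10·log₁₀(5718000) = 67.57 dB SPL.

67.57 dB SPL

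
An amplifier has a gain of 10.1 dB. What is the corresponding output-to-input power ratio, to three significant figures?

Power ratio = 10^(dB/10).
10^(10.1/10) = 10^(1.010) = 10.2.

10.2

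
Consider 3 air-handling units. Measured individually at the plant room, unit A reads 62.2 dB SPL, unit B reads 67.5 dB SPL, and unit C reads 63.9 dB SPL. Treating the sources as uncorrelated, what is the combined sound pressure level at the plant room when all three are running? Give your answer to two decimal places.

Incoherent sources sum as intensities:
L_total = 10·log₁₀(10^(62.2/10) + 10^(67.5/10) + 10^(63.9/10)) = 10·log₁₀(9738000) = 69.88 dB SPL.

69.88 dB SPL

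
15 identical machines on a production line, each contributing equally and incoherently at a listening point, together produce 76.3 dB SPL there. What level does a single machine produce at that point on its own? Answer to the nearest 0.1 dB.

64.5 dB SPL

15 equal incoherent sources add 10·log₁₀(15) = 11.76 dB over one source.
L_one = 76.3 − 11.76 = 64.5 dB SPL.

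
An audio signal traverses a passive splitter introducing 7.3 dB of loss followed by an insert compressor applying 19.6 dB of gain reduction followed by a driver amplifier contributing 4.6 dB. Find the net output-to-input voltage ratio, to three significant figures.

Net gain = (−7.3) + (−19.6) + 4.6 = -22.3 dB.
Voltage ratio = 10^(-22.3/20) = 0.0767.

0.0767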